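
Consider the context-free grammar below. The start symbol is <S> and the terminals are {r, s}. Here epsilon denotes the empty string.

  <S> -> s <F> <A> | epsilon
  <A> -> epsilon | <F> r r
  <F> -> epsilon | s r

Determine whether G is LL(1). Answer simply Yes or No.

FIRST(<S>) = {epsilon, s}
FIRST(<A>) = {epsilon, r, s}
FIRST(<F>) = {epsilon, s}
FOLLOW(<S>) = {$}
FOLLOW(<A>) = {$}
FOLLOW(<F>) = {$, r, s}
Cell M[<F>, s] receives both <F> -> epsilon and <F> -> s r — the grammar is not LL(1).

No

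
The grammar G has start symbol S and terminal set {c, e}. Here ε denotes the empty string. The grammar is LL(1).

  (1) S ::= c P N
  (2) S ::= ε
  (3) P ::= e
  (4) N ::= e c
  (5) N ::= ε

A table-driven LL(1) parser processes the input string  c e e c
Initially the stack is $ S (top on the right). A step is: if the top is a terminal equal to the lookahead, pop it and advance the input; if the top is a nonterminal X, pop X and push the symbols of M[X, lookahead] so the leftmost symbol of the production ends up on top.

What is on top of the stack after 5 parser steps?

step 1: stack=$ S  input=c e e c $  — expand S ::= c P N
step 2: stack=$ N P c  input=c e e c $  — match c
step 3: stack=$ N P  input=e e c $  — expand P ::= e
step 4: stack=$ N e  input=e e c $  — match e
step 5: stack=$ N  input=e c $  — expand N ::= e c
Stack after step 5: $ c e (top = e).

e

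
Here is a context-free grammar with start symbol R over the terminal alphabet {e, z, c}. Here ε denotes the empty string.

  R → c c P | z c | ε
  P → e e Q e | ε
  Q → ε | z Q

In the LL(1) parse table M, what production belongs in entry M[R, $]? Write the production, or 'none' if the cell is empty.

FIRST(R): from R→c c P we get {c}; from R→z c we get {z}; from R→ε we get {ε}. So FIRST(R) = {ε, c, z}.
FIRST(P): from P→e e Q e we get {e}; from P→ε we get {ε}. So FIRST(P) = {ε, e}.
FIRST(Q): from Q→ε we get {ε}; from Q→z Q we get {z}. So FIRST(Q) = {ε, z}.
FOLLOW(R) includes $ since R is the start symbol.
FOLLOW(R): R appears on no right-hand side. Thus FOLLOW(R) = {$}.
For R → c c P: FIRST(c c P) = {c}, so it goes in M[R, t] for t ∈ {c}.
For R → z c: FIRST(z c) = {z}, so it goes in M[R, t] for t ∈ {z}.
For R → ε: FIRST(ε) = {ε}, so it goes in M[R, t] for t ∈ {}; since ε ∈ FIRST, also for every t ∈ FOLLOW(R) = {$}.

R → ε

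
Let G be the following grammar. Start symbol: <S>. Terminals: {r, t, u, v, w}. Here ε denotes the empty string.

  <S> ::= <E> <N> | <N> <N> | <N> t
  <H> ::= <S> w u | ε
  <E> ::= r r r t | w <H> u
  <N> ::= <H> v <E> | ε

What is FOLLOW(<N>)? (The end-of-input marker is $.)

FIRST(<E>): from <E>::=r r r t we get {r}; from <E>::=w <H> u we get {w}. So FIRST(<E>) = {r, w}.
FIRST(<S>): from <S>::=<E> <N> we get {r, w}; from <S>::=<N> <N> we get {ε, r, t, v, w}; from <S>::=<N> t we get {r, t, v, w}. So FIRST(<S>) = {ε, r, t, v, w}.
FIRST(<H>): from <H>::=<S> w u we get {r, t, v, w}; from <H>::=ε we get {ε}. So FIRST(<H>) = {ε, r, t, v, w}.
FIRST(<N>): from <N>::=<H> v <E> we get {r, t, v, w}; from <N>::=ε we get {ε}. So FIRST(<N>) = {ε, r, t, v, w}.
FOLLOW(<S>) includes $ since <S> is the start symbol.
FOLLOW(<S>): in <H>::=<S> w u, <S> is followed by w u with FIRST {w}. Thus FOLLOW(<S>) = {$, w}.
FOLLOW(<H>): in <E>::=w <H> u, <H> is followed by u with FIRST {u}; in <N>::=<H> v <E>, <H> is followed by v <E> with FIRST {v}. Thus FOLLOW(<H>) = {u, v}.
FOLLOW(<N>): in <S>::=<E> <N>, the suffix after <N> is empty, so FOLLOW(<N>) ⊇ FOLLOW(<S>) = {$, w}; in <S>::=<N> <N> (occurrence 1), <N> is followed by <N> with FIRST {ε, r, t, v, w}; in <S>::=<N> <N> (occurrence 1), the suffix after <N> is nullable, so FOLLOW(<N>) ⊇ FOLLOW(<S>) = {$, w}; in <S>::=<N> <N> (occurrence 2), the suffix after <N> is empty, so FOLLOW(<N>) ⊇ FOLLOW(<S>) = {$, w}; in <S>::=<N> t, <N> is followed by t with FIRST {t}. Thus FOLLOW(<N>) = {$, r, t, v, w}.
FOLLOW(<E>): in <S>::=<E> <N>, <E> is followed by <N> with FIRST {ε, r, t, v, w}; in <S>::=<E> <N>, the suffix after <E> is nullable, so FOLLOW(<E>) ⊇ FOLLOW(<S>) = {$, w}; in <N>::=<H> v <E>, the suffix after <E> is empty, so FOLLOW(<E>) ⊇ FOLLOW(<N>) = {$, r, t, v, w}. Thus FOLLOW(<E>) = {$, r, t, v, w}.

{$, r, t, v, w}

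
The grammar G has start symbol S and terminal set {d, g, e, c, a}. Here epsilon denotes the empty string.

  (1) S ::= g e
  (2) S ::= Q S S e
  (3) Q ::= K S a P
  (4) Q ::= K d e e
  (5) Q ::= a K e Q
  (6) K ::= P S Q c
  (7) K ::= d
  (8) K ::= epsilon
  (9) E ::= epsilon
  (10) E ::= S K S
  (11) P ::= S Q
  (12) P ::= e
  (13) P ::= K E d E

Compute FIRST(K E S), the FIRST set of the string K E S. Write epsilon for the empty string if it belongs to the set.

{a, d, e, g}

FIRST(S): from S::=g e we get {g}; from S::=Q S S e we get {a, d, e, g}. So FIRST(S) = {a, d, e, g}.
FIRST(E): from E::=epsilon we get {epsilon}; from E::=S K S we get {a, d, e, g}. So FIRST(E) = {epsilon, a, d, e, g}.
FIRST(Q): from Q::=K S a P we get {a, d, e, g}; from Q::=K d e e we get {a, d, e, g}; from Q::=a K e Q we get {a}. So FIRST(Q) = {a, d, e, g}.
FIRST(K): from K::=P S Q c we get {a, d, e, g}; from K::=d we get {d}; from K::=epsilon we get {epsilon}. So FIRST(K) = {epsilon, a, d, e, g}.
FIRST(P): from P::=S Q we get {a, d, e, g}; from P::=e we get {e}; from P::=K E d E we get {a, d, e, g}. So FIRST(P) = {a, d, e, g}.
FIRST(K E S): take FIRST of each symbol in turn, carrying on past any symbol whose FIRST contains epsilon; result {a, d, e, g}.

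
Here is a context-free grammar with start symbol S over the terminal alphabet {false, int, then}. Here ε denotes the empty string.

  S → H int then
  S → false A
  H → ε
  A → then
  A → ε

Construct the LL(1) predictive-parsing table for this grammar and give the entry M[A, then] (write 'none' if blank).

FIRST(H): from H→ε we get {ε}. So FIRST(H) = {ε}.
FIRST(A): from A→then we get {then}; from A→ε we get {ε}. So FIRST(A) = {ε, then}.
FIRST(S): from S→H int then we get {int}; from S→false A we get {false}. So FIRST(S) = {false, int}.
FOLLOW(S) includes $ since S is the start symbol.
FOLLOW(S): S appears on no right-hand side. Thus FOLLOW(S) = {$}.
FOLLOW(A): in S→false A, the suffix after A is empty, so FOLLOW(A) ⊇ FOLLOW(S) = {$}. Thus FOLLOW(A) = {$}.
For A → then: FIRST(then) = {then}, so it goes in M[A, t] for t ∈ {then}.
For A → ε: FIRST(ε) = {ε}, so it goes in M[A, t] for t ∈ {}; since ε ∈ FIRST, also for every t ∈ FOLLOW(A) = {$}.

A → then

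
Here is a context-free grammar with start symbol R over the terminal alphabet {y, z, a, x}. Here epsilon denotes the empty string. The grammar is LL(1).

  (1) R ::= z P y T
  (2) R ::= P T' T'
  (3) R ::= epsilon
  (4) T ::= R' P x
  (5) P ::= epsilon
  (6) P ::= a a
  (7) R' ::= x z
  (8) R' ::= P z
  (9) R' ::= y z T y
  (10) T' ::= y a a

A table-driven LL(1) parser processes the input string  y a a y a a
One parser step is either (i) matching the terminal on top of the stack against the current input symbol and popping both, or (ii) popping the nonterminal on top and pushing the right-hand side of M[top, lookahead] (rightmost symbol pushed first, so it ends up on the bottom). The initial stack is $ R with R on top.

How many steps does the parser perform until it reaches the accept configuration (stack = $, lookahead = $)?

step 1: stack=$ R  input=y a a y a a $  — expand R ::= P T' T'
step 2: stack=$ T' T' P  input=y a a y a a $  — expand P ::= epsilon
step 3: stack=$ T' T'  input=y a a y a a $  — expand T' ::= y a a
step 4: stack=$ T' a a y  input=y a a y a a $  — match y
step 5: stack=$ T' a a  input=a a y a a $  — match a
step 6: stack=$ T' a  input=a y a a $  — match a
step 7: stack=$ T'  input=y a a $  — expand T' ::= y a a
step 8: stack=$ a a y  input=y a a $  — match y
step 9: stack=$ a a  input=a a $  — match a
step 10: stack=$ a  input=a $  — match a
Accept reached after 10 steps.

10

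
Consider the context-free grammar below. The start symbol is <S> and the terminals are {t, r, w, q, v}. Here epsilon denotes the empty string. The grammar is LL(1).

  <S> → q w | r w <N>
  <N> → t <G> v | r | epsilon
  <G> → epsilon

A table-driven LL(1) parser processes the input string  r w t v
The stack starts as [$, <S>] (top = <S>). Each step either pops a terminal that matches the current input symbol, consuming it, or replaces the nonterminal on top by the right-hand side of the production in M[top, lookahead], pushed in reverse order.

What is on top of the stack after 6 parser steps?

step 1: stack=$ <S>  input=r w t v $  — expand <S> → r w <N>
step 2: stack=$ <N> w r  input=r w t v $  — match r
step 3: stack=$ <N> w  input=w t v $  — match w
step 4: stack=$ <N>  input=t v $  — expand <N> → t <G> v
step 5: stack=$ v <G> t  input=t v $  — match t
step 6: stack=$ v <G>  input=v $  — expand <G> → epsilon
Stack after step 6: $ v (top = v).

v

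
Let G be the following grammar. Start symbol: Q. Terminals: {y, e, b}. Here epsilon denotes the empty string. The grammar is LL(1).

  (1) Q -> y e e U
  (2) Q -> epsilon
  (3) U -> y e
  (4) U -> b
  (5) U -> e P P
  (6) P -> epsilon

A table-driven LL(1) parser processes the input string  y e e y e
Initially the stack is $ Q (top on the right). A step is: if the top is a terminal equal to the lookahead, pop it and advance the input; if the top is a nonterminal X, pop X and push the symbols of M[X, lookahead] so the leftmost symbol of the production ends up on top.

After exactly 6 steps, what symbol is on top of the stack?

     Stack      Input        Action
  1  $ Q        y e e y e $  expand Q -> y e e U
  2  $ U e e y  y e e y e $  match y
  3  $ U e e    e e y e $    match e
  4  $ U e      e y e $      match e
  5  $ U        y e $        expand U -> y e
  6  $ e y      y e $        match y
Stack after step 6: $ e (top = e).

e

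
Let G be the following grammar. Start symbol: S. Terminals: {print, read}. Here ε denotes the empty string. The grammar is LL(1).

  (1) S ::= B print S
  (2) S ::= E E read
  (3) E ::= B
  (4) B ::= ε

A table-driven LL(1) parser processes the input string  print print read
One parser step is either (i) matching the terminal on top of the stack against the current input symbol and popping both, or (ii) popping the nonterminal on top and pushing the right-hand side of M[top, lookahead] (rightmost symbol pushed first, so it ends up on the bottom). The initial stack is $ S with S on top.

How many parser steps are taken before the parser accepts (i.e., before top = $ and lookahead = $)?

      Stack        Input               Action
   1  $ S          print print read $  expand S ::= B print S
   2  $ S print B  print print read $  expand B ::= ε
   3  $ S print    print print read $  match print
   4  $ S          print read $        expand S ::= B print S
   5  $ S print B  print read $        expand B ::= ε
   6  $ S print    print read $        match print
   7  $ S          read $              expand S ::= E E read
   8  $ read E E   read $              expand E ::= B
   9  $ read E B   read $              expand B ::= ε
  10  $ read E     read $              expand E ::= B
  11  $ read B     read $              expand B ::= ε
  12  $ read       read $              match read
Accept reached after 12 steps.

12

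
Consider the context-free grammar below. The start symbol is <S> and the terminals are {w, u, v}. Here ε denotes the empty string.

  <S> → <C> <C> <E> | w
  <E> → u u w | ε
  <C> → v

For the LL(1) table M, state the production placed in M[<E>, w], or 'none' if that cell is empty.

none

FIRST(<E>) = {ε, u}
FIRST(<C>) = {v}
FIRST(<S>) = {v, w}  (via <C> <C> <E>)
FOLLOW(<S>) includes $ since <S> is the start symbol.
FOLLOW(<S>): <S> appears on no right-hand side. Thus FOLLOW(<S>) = {$}.
FOLLOW(<E>): in <S>→<C> <C> <E>, the suffix after <E> is empty, so FOLLOW(<E>) ⊇ FOLLOW(<S>) = {$}. Thus FOLLOW(<E>) = {$}.
For <E> → u u w: FIRST(u u w) = {u}, so it goes in M[<E>, t] for t ∈ {u}.
For <E> → ε: FIRST(ε) = {ε}, so it goes in M[<E>, t] for t ∈ {}; since ε ∈ FIRST, also for every t ∈ FOLLOW(<E>) = {$}.
None of these place a production in M[<E>, w].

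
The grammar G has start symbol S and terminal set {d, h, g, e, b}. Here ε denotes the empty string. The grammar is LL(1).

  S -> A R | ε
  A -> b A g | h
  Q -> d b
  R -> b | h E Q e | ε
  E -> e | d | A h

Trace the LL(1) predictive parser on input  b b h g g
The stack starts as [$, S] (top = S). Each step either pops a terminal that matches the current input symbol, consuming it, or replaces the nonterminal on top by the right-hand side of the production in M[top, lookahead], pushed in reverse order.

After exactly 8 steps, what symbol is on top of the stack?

g

     Stack        Input        Action
  1  $ S          b b h g g $  expand S -> A R
  2  $ R A        b b h g g $  expand A -> b A g
  3  $ R g A b    b b h g g $  match b
  4  $ R g A      b h g g $    expand A -> b A g
  5  $ R g g A b  b h g g $    match b
  6  $ R g g A    h g g $      expand A -> h
  7  $ R g g h    h g g $      match h
  8  $ R g g      g g $        match g
Stack after step 8: $ R g (top = g).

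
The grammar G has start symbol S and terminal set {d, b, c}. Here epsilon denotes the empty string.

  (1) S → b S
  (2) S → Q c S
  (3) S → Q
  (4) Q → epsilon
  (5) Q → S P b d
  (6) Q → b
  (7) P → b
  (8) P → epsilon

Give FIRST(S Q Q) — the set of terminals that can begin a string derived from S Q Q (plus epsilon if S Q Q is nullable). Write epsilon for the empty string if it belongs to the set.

{epsilon, b, c}

FIRST(P) = {epsilon, b}
FIRST(S) = {epsilon, b, c}  (via Q c S, Q)
FIRST(Q) = {epsilon, b, c}  (via S P b d)
FIRST(S Q Q): take FIRST of each symbol in turn, carrying on past any symbol whose FIRST contains epsilon; result {epsilon, b, c}.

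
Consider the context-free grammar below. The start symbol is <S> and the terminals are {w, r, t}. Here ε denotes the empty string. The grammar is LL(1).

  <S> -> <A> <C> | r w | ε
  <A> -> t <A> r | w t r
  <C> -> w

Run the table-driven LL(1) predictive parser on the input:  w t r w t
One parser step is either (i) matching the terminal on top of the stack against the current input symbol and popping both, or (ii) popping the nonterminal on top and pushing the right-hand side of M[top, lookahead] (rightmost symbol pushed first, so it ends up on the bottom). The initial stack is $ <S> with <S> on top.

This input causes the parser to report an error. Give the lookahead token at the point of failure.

t

     Stack        Input        Action
  1  $ <S>        w t r w t $  expand <S> -> <A> <C>
  2  $ <C> <A>    w t r w t $  expand <A> -> w t r
  3  $ <C> r t w  w t r w t $  match w
  4  $ <C> r t    t r w t $    match t
  5  $ <C> r      r w t $      match r
  6  $ <C>        w t $        expand <C> -> w
  7  $ w          w t $        match w
  8  $            t $          error: stack empty but input remains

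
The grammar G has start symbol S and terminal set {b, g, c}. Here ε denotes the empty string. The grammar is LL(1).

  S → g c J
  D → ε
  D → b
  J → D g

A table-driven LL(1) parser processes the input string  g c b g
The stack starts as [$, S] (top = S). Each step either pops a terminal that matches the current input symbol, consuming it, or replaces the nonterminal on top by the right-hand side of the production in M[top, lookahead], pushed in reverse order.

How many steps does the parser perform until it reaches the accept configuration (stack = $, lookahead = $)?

step 1: stack=$ S  input=g c b g $  — expand S → g c J
step 2: stack=$ J c g  input=g c b g $  — match g
step 3: stack=$ J c  input=c b g $  — match c
step 4: stack=$ J  input=b g $  — expand J → D g
step 5: stack=$ g D  input=b g $  — expand D → b
step 6: stack=$ g b  input=b g $  — match b
step 7: stack=$ g  input=g $  — match g
Accept reached after 7 steps.

7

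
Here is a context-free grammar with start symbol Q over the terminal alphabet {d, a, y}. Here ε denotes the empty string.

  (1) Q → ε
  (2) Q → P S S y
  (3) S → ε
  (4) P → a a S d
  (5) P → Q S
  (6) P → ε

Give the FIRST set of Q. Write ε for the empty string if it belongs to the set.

FIRST(S): from S→ε we get {ε}. So FIRST(S) = {ε}.
FIRST(Q): from Q→ε we get {ε}; from Q→P S S y we get {a, y}. So FIRST(Q) = {ε, a, y}.
FIRST(P): from P→a a S d we get {a}; from P→Q S we get {ε, a, y}; from P→ε we get {ε}. So FIRST(P) = {ε, a, y}.

{ε, a, y}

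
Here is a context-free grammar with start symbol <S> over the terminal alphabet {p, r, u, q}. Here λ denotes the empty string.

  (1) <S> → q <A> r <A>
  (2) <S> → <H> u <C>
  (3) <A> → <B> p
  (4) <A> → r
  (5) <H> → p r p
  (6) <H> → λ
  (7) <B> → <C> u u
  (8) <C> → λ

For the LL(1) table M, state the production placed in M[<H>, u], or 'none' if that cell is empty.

<H> → λ

FIRST(<H>) = {λ, p}
FIRST(<C>) = {λ}
FIRST(<S>) = {p, q, u}  (via <H> u <C>)
FIRST(<B>) = {u}  (via <C> u u)
FIRST(<A>) = {r, u}  (via <B> p)
FOLLOW(<S>) includes $ since <S> is the start symbol.
FOLLOW(<H>): in <S>→<H> u <C>, <H> is followed by u <C> with FIRST {u}. Thus FOLLOW(<H>) = {u}.
For <H> → p r p: FIRST(p r p) = {p}, so it goes in M[<H>, t] for t ∈ {p}.
For <H> → λ: FIRST(λ) = {λ}, so it goes in M[<H>, t] for t ∈ {}; since λ ∈ FIRST, also for every t ∈ FOLLOW(<H>) = {u}.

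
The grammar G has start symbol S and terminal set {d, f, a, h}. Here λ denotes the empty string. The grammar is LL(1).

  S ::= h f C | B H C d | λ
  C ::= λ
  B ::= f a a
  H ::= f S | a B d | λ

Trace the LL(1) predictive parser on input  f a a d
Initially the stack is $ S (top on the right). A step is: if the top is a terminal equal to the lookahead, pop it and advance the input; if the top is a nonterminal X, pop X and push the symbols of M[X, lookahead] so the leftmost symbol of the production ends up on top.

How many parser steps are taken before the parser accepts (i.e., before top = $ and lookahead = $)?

8

     Stack          Input      Action
  1  $ S            f a a d $  expand S ::= B H C d
  2  $ d C H B      f a a d $  expand B ::= f a a
  3  $ d C H a a f  f a a d $  match f
  4  $ d C H a a    a a d $    match a
  5  $ d C H a      a d $      match a
  6  $ d C H        d $        expand H ::= λ
  7  $ d C          d $        expand C ::= λ
  8  $ d            d $        match d
Accept reached after 8 steps.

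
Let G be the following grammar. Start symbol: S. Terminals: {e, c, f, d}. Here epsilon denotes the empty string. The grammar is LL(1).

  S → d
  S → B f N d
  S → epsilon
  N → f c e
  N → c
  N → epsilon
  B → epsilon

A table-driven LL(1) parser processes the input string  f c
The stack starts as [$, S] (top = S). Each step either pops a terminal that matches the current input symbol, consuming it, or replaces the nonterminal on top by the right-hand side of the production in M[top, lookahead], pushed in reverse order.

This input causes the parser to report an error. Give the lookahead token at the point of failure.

     Stack      Input  Action
  1  $ S        f c $  expand S → B f N d
  2  $ d N f B  f c $  expand B → epsilon
  3  $ d N f    f c $  match f
  4  $ d N      c $    expand N → c
  5  $ d c      c $    match c
  6  $ d        $      error: top is terminal d but lookahead is $

$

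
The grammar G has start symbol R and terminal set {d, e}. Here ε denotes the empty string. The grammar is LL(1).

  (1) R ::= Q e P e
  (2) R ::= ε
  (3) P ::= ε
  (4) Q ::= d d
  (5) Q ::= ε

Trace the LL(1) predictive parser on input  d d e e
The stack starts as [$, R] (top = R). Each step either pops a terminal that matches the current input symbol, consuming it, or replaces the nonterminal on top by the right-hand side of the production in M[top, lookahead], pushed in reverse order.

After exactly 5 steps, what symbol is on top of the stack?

P

step 1: stack=$ R  input=d d e e $  — expand R ::= Q e P e
step 2: stack=$ e P e Q  input=d d e e $  — expand Q ::= d d
step 3: stack=$ e P e d d  input=d d e e $  — match d
step 4: stack=$ e P e d  input=d e e $  — match d
step 5: stack=$ e P e  input=e e $  — match e
Stack after step 5: $ e P (top = P).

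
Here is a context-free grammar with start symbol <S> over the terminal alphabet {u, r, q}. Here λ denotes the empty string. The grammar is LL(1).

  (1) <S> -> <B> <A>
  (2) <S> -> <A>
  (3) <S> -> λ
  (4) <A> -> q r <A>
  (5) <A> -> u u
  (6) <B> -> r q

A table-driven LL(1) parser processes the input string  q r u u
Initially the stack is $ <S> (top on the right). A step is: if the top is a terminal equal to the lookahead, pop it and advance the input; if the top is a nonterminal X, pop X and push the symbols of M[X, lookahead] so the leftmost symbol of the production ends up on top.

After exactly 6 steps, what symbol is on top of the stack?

u

     Stack      Input      Action
  1  $ <S>      q r u u $  expand <S> -> <A>
  2  $ <A>      q r u u $  expand <A> -> q r <A>
  3  $ <A> r q  q r u u $  match q
  4  $ <A> r    r u u $    match r
  5  $ <A>      u u $      expand <A> -> u u
  6  $ u u      u u $      match u
Stack after step 6: $ u (top = u).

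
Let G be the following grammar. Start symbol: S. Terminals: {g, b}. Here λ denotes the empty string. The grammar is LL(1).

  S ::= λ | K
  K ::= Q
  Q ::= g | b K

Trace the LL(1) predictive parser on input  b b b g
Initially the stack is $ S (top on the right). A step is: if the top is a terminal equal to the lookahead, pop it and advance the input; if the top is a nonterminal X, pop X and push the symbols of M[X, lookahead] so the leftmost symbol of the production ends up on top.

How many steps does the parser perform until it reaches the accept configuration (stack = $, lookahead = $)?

13

      Stack  Input      Action
   1  $ S    b b b g $  expand S ::= K
   2  $ K    b b b g $  expand K ::= Q
   3  $ Q    b b b g $  expand Q ::= b K
   4  $ K b  b b b g $  match b
   5  $ K    b b g $    expand K ::= Q
   6  $ Q    b b g $    expand Q ::= b K
   7  $ K b  b b g $    match b
   8  $ K    b g $      expand K ::= Q
   9  $ Q    b g $      expand Q ::= b K
  10  $ K b  b g $      match b
  11  $ K    g $        expand K ::= Q
  12  $ Q    g $        expand Q ::= g
  13  $ g    g $        match g
Accept reached after 13 steps.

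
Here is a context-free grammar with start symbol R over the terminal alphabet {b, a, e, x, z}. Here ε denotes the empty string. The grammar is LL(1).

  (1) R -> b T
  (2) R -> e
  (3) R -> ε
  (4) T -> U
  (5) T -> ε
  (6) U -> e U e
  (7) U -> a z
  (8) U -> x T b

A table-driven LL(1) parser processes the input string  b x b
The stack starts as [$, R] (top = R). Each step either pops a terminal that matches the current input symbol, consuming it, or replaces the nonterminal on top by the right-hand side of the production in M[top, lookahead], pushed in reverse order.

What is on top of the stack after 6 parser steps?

     Stack    Input    Action
  1  $ R      b x b $  expand R -> b T
  2  $ T b    b x b $  match b
  3  $ T      x b $    expand T -> U
  4  $ U      x b $    expand U -> x T b
  5  $ b T x  x b $    match x
  6  $ b T    b $      expand T -> ε
Stack after step 6: $ b (top = b).

b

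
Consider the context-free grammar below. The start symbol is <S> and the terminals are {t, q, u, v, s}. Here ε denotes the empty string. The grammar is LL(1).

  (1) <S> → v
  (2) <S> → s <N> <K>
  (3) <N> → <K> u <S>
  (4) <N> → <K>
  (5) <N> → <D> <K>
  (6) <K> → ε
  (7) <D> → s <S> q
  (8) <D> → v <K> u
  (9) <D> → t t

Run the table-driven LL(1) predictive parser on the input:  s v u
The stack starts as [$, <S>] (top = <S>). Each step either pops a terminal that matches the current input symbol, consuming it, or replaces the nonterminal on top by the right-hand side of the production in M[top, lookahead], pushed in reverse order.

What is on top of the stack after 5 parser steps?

<K>

step 1: stack=$ <S>  input=s v u $  — expand <S> → s <N> <K>
step 2: stack=$ <K> <N> s  input=s v u $  — match s
step 3: stack=$ <K> <N>  input=v u $  — expand <N> → <D> <K>
step 4: stack=$ <K> <K> <D>  input=v u $  — expand <D> → v <K> u
step 5: stack=$ <K> <K> u <K> v  input=v u $  — match v
Stack after step 5: $ <K> <K> u <K> (top = <K>).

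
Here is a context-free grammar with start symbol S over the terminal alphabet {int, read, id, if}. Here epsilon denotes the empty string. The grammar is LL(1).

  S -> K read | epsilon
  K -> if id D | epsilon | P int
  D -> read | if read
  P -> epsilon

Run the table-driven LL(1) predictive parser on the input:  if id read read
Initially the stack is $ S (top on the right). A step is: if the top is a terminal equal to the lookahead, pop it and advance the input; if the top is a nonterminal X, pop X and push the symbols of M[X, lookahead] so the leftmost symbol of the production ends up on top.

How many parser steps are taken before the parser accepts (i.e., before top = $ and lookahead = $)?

7

     Stack           Input              Action
  1  $ S             if id read read $  expand S -> K read
  2  $ read K        if id read read $  expand K -> if id D
  3  $ read D id if  if id read read $  match if
  4  $ read D id     id read read $     match id
  5  $ read D        read read $        expand D -> read
  6  $ read read     read read $        match read
  7  $ read          read $             match read
Accept reached after 7 steps.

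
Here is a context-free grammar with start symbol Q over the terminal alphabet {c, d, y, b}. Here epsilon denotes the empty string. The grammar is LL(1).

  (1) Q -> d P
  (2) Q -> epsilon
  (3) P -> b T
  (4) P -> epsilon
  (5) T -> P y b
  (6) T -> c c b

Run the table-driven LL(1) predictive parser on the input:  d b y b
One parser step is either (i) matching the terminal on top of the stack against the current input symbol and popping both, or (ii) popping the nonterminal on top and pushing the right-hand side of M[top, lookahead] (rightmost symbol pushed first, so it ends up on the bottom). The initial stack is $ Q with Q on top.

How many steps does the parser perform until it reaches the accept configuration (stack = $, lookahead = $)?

     Stack    Input      Action
  1  $ Q      d b y b $  expand Q -> d P
  2  $ P d    d b y b $  match d
  3  $ P      b y b $    expand P -> b T
  4  $ T b    b y b $    match b
  5  $ T      y b $      expand T -> P y b
  6  $ b y P  y b $      expand P -> epsilon
  7  $ b y    y b $      match y
  8  $ b      b $        match b
Accept reached after 8 steps.

8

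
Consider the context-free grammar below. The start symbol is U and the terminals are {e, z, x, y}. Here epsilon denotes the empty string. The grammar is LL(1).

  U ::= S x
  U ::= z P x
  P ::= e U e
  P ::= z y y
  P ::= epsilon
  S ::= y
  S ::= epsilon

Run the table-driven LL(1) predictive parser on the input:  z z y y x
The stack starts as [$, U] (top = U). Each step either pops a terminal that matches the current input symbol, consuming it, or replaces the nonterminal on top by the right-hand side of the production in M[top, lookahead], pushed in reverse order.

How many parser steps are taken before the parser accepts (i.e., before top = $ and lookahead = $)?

step 1: stack=$ U  input=z z y y x $  — expand U ::= z P x
step 2: stack=$ x P z  input=z z y y x $  — match z
step 3: stack=$ x P  input=z y y x $  — expand P ::= z y y
step 4: stack=$ x y y z  input=z y y x $  — match z
step 5: stack=$ x y y  input=y y x $  — match y
step 6: stack=$ x y  input=y x $  — match y
step 7: stack=$ x  input=x $  — match x
Accept reached after 7 steps.

7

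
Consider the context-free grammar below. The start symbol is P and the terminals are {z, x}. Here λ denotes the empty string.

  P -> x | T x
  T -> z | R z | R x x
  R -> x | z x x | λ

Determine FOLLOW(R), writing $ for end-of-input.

FIRST(R): from R->x we get {x}; from R->z x x we get {z}; from R->λ we get {λ}. So FIRST(R) = {λ, x, z}.
FIRST(T): from T->z we get {z}; from T->R z we get {x, z}; from T->R x x we get {x, z}. So FIRST(T) = {x, z}.
FIRST(P): from P->x we get {x}; from P->T x we get {x, z}. So FIRST(P) = {x, z}.
FOLLOW(P) includes $ since P is the start symbol.
FOLLOW(P): P appears on no right-hand side. Thus FOLLOW(P) = {$}.
FOLLOW(T): in P->T x, T is followed by x with FIRST {x}. Thus FOLLOW(T) = {x}.
FOLLOW(R): in T->R z, R is followed by z with FIRST {z}; in T->R x x, R is followed by x x with FIRST {x}. Thus FOLLOW(R) = {x, z}.

{x, z}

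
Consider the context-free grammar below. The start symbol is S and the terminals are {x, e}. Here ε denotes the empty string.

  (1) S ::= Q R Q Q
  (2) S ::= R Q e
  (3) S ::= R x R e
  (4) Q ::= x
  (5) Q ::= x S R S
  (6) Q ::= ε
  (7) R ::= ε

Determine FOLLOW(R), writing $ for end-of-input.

{$, e, x}

FIRST(Q) = {ε, x}
FIRST(R) = {ε}
FIRST(S) = {ε, e, x}  (via Q R Q Q, R Q e, R x R e)
FOLLOW(S) includes $ since S is the start symbol.
FOLLOW(S): in Q::=x S R S (occurrence 1), S is followed by R S with FIRST {ε, e, x}; in Q::=x S R S (occurrence 1), the suffix after S is nullable, so FOLLOW(S) ⊇ FOLLOW(Q) = {$, e, x}; in Q::=x S R S (occurrence 2), the suffix after S is empty, so FOLLOW(S) ⊇ FOLLOW(Q) = {$, e, x}. Thus FOLLOW(S) = {$, e, x}.
FOLLOW(Q): in S::=Q R Q Q (occurrence 1), Q is followed by R Q Q with FIRST {ε, x}; in S::=Q R Q Q (occurrence 1), the suffix after Q is nullable, so FOLLOW(Q) ⊇ FOLLOW(S) = {$, e, x}; in S::=Q R Q Q (occurrence 2), Q is followed by Q with FIRST {ε, x}; in S::=Q R Q Q (occurrence 2), the suffix after Q is nullable, so FOLLOW(Q) ⊇ FOLLOW(S) = {$, e, x}; in S::=Q R Q Q (occurrence 3), the suffix after Q is empty, so FOLLOW(Q) ⊇ FOLLOW(S) = {$, e, x}; in S::=R Q e, Q is followed by e with FIRST {e}. Thus FOLLOW(Q) = {$, e, x}.
FOLLOW(R): in S::=Q R Q Q, R is followed by Q Q with FIRST {ε, x}; in S::=Q R Q Q, the suffix after R is nullable, so FOLLOW(R) ⊇ FOLLOW(S) = {$, e, x}; in S::=R Q e, R is followed by Q e with FIRST {e, x}; in S::=R x R e (occurrence 1), R is followed by x R e with FIRST {x}; in S::=R x R e (occurrence 2), R is followed by e with FIRST {e}; in Q::=x S R S, R is followed by S with FIRST {ε, e, x}; in Q::=x S R S, the suffix after R is nullable, so FOLLOW(R) ⊇ FOLLOW(Q) = {$, e, x}. Thus FOLLOW(R) = {$, e, x}.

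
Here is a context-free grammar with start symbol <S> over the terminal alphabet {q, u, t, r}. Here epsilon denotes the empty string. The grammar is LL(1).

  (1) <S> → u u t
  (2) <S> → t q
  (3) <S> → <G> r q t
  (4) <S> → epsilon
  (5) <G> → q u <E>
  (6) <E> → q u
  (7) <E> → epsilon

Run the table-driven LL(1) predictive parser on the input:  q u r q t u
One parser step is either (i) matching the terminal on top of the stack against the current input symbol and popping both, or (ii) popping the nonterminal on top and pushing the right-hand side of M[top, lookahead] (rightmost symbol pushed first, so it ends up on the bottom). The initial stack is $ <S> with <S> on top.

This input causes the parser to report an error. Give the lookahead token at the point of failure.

u

     Stack            Input          Action
  1  $ <S>            q u r q t u $  expand <S> → <G> r q t
  2  $ t q r <G>      q u r q t u $  expand <G> → q u <E>
  3  $ t q r <E> u q  q u r q t u $  match q
  4  $ t q r <E> u    u r q t u $    match u
  5  $ t q r <E>      r q t u $      expand <E> → epsilon
  6  $ t q r          r q t u $      match r
  7  $ t q            q t u $        match q
  8  $ t              t u $          match t
  9  $                u $            error: stack empty but input remains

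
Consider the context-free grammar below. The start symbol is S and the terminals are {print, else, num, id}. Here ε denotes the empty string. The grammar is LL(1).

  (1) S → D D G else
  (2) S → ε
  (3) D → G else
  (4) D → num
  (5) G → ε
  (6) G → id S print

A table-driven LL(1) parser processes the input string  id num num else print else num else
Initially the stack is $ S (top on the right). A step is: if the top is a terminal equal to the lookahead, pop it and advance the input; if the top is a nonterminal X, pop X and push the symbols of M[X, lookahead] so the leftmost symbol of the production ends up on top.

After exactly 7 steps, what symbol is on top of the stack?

step 1: stack=$ S  input=id num num else print else num else $  — expand S → D D G else
step 2: stack=$ else G D D  input=id num num else print else num else $  — expand D → G else
step 3: stack=$ else G D else G  input=id num num else print else num else $  — expand G → id S print
step 4: stack=$ else G D else print S id  input=id num num else print else num else $  — match id
step 5: stack=$ else G D else print S  input=num num else print else num else $  — expand S → D D G else
step 6: stack=$ else G D else print else G D D  input=num num else print else num else $  — expand D → num
step 7: stack=$ else G D else print else G D num  input=num num else print else num else $  — match num
Stack after step 7: $ else G D else print else G D (top = D).

D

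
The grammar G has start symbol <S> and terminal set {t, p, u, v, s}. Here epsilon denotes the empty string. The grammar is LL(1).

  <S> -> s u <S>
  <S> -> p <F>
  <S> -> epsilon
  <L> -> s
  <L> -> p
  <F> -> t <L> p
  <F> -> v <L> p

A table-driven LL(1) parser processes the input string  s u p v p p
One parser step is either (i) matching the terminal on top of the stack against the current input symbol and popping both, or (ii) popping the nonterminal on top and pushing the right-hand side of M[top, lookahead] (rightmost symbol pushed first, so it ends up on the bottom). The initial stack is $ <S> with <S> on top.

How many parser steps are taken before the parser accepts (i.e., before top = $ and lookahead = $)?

10

step 1: stack=$ <S>  input=s u p v p p $  — expand <S> -> s u <S>
step 2: stack=$ <S> u s  input=s u p v p p $  — match s
step 3: stack=$ <S> u  input=u p v p p $  — match u
step 4: stack=$ <S>  input=p v p p $  — expand <S> -> p <F>
step 5: stack=$ <F> p  input=p v p p $  — match p
step 6: stack=$ <F>  input=v p p $  — expand <F> -> v <L> p
step 7: stack=$ p <L> v  input=v p p $  — match v
step 8: stack=$ p <L>  input=p p $  — expand <L> -> p
step 9: stack=$ p p  input=p p $  — match p
step 10: stack=$ p  input=p $  — match p
Accept reached after 10 steps.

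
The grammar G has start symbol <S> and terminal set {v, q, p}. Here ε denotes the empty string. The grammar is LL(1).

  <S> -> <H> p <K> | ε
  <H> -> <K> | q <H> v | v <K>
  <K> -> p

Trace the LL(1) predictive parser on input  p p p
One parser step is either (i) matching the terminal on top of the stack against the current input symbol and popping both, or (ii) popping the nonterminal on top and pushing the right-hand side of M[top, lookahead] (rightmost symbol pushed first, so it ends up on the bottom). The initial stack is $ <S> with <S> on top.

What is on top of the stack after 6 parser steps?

p

     Stack        Input    Action
  1  $ <S>        p p p $  expand <S> -> <H> p <K>
  2  $ <K> p <H>  p p p $  expand <H> -> <K>
  3  $ <K> p <K>  p p p $  expand <K> -> p
  4  $ <K> p p    p p p $  match p
  5  $ <K> p      p p $    match p
  6  $ <K>        p $      expand <K> -> p
Stack after step 6: $ p (top = p).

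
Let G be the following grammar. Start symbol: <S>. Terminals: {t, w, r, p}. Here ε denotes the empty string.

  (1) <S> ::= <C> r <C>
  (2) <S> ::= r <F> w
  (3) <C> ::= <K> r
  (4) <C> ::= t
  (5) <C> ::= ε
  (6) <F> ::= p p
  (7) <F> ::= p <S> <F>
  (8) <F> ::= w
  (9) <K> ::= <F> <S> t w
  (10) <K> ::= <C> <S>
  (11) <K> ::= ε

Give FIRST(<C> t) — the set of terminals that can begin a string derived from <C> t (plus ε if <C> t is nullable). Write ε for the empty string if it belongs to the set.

{p, r, t, w}

FIRST(<F>) = {p, w}
FIRST(<S>) = {p, r, t, w}  (via <C> r <C>)
FIRST(<C>) = {ε, p, r, t, w}  (via <K> r)
FIRST(<K>) = {ε, p, r, t, w}  (via <F> <S> t w, <C> <S>)
FIRST(<C> t): take FIRST of each symbol in turn, carrying on past any symbol whose FIRST contains ε; result {p, r, t, w}.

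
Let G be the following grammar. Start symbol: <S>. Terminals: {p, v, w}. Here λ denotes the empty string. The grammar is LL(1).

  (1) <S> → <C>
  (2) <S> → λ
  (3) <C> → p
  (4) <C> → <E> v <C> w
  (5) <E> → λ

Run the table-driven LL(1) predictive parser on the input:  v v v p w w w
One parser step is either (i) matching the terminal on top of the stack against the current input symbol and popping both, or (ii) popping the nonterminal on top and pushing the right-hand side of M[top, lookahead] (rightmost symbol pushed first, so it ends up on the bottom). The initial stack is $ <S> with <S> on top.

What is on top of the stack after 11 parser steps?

      Stack              Input            Action
   1  $ <S>              v v v p w w w $  expand <S> → <C>
   2  $ <C>              v v v p w w w $  expand <C> → <E> v <C> w
   3  $ w <C> v <E>      v v v p w w w $  expand <E> → λ
   4  $ w <C> v          v v v p w w w $  match v
   5  $ w <C>            v v p w w w $    expand <C> → <E> v <C> w
   6  $ w w <C> v <E>    v v p w w w $    expand <E> → λ
   7  $ w w <C> v        v v p w w w $    match v
   8  $ w w <C>          v p w w w $      expand <C> → <E> v <C> w
   9  $ w w w <C> v <E>  v p w w w $      expand <E> → λ
  10  $ w w w <C> v      v p w w w $      match v
  11  $ w w w <C>        p w w w $        expand <C> → p
Stack after step 11: $ w w w p (top = p).

p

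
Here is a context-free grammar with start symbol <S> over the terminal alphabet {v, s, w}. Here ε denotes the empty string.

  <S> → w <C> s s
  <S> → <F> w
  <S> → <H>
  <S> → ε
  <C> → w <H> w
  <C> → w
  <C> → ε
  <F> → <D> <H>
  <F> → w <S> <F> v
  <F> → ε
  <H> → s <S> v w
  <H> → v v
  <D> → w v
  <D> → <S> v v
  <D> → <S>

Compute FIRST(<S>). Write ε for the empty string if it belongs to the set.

{ε, s, v, w}

FIRST(<C>) = {ε, w}
FIRST(<H>) = {s, v}
FIRST(<S>) = {ε, s, v, w}  (via <F> w, <H>)
FIRST(<D>) = {ε, s, v, w}  (via <S> v v, <S>)
FIRST(<F>) = {ε, s, v, w}  (via <D> <H>)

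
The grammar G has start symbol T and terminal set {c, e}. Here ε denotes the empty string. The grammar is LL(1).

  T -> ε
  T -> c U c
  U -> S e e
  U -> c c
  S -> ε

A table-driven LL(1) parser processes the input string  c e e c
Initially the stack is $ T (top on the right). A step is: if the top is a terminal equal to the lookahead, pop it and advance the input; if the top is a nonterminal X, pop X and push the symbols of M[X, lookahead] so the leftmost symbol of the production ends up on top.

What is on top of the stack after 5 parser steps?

     Stack      Input      Action
  1  $ T        c e e c $  expand T -> c U c
  2  $ c U c    c e e c $  match c
  3  $ c U      e e c $    expand U -> S e e
  4  $ c e e S  e e c $    expand S -> ε
  5  $ c e e    e e c $    match e
Stack after step 5: $ c e (top = e).

e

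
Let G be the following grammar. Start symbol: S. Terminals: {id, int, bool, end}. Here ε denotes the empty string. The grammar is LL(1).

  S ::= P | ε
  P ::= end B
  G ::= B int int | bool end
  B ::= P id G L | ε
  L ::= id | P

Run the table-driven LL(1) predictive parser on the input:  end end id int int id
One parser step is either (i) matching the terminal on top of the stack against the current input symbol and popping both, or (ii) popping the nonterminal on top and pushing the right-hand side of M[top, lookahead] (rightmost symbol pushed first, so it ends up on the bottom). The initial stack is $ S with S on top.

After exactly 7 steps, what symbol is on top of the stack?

id

     Stack           Input                    Action
  1  $ S             end end id int int id $  expand S ::= P
  2  $ P             end end id int int id $  expand P ::= end B
  3  $ B end         end end id int int id $  match end
  4  $ B             end id int int id $      expand B ::= P id G L
  5  $ L G id P      end id int int id $      expand P ::= end B
  6  $ L G id B end  end id int int id $      match end
  7  $ L G id B      id int int id $          expand B ::= ε
Stack after step 7: $ L G id (top = id).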